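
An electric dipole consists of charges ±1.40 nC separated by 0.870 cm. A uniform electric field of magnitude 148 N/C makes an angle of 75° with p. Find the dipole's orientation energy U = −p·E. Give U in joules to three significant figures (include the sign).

Dipole moment p = qd = (1.40×10⁻⁹ C)(0.00870 m) = 1.218×10⁻¹¹ C·m.
U = −p·E = −pE cosθ.
U = −(1.218×10⁻¹¹)(148)·cos75° = -4.666×10⁻¹⁰ J.

U ≈ -4.67×10⁻¹⁰ J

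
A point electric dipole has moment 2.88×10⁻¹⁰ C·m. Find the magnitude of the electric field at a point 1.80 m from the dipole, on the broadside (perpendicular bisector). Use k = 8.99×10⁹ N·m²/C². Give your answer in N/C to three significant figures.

On the perpendicular bisector E = kp/r³ (half the axial value at the same distance).
E = (8.99×10⁹)(2.88×10⁻¹⁰) / (1.80)³ = 0.4440 N/C.

E ≈ 0.444 N/C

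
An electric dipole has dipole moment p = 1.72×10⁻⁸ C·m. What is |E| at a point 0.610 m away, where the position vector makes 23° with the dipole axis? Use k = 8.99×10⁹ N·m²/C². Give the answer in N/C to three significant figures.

E ≈ 1280 N/C

At angle θ the dipole field magnitude is E = (kp/r³)·√(1 + 3cos²θ).
kp/r³ = (8.99×10⁹)(1.72×10⁻⁸) / (0.610)³ = 681.2 N/C.
√(1 + 3cos²23°) = √(1 + 3·0.8473) = √3.5420 ≈ 1.8820.
E ≈ 681.2 × 1.882 = 1282 N/C.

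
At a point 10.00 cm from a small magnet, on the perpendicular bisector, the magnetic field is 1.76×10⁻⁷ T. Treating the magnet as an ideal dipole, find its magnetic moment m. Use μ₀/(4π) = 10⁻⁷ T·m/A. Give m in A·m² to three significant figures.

In the equatorial plane B = (μ₀/4π)·m/r³, so m = Br³·4π/(μ₀).
m = (1.76×10⁻⁷)·(0.100)³ / (10⁻⁷) = 0.001760 A·m².

m ≈ 0.00176 A·m²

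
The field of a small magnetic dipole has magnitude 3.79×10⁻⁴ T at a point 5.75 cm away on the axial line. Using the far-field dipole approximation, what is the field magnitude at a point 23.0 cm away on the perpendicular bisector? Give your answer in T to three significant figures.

Dipole fields scale as 1/r³ in the far field.
The axial field is twice the equatorial field at the same r, so the geometry factor is 1/2.
B₂ = B₁ · (1/2) · (r₁/r₂)³ = 3.79×10⁻⁴ · 0.5 · (5.75/23.0)³.
(r₁/r₂)³ = (0.25)³ = 0.01562.
B₂ ≈ 2.961×10⁻⁶ T.

B ≈ 2.96×10⁻⁶ T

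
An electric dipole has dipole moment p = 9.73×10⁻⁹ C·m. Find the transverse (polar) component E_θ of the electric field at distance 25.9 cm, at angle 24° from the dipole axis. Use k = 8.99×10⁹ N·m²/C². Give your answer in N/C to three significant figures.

For a dipole, E_θ = (kp sinθ)/r³.
kp/r³ = (8.99×10⁹)(9.73×10⁻⁹)/(0.259)³ = 5035 N/C.
E_θ = 5035·sin24° = 2048 N/C.

E_θ ≈ 2050 N/C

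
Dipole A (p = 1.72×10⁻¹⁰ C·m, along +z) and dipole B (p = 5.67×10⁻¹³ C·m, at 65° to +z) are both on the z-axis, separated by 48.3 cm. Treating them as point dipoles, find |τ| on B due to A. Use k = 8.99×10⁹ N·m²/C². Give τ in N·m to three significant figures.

τ ≈ 1.41×10⁻¹¹ N·m

The second dipole sits on the axis of the first, so the field there is axial: E₁ = 2kp₁/r³ along +z.
E₁ = 2(8.99×10⁹)(1.72×10⁻¹⁰)/(0.483)³ = 27.45 N/C.
Torque on the second dipole: τ = p₂ E₁ sinθ.
τ = (5.67×10⁻¹³)(27.45)·sin65° = 1.410×10⁻¹¹ N·m.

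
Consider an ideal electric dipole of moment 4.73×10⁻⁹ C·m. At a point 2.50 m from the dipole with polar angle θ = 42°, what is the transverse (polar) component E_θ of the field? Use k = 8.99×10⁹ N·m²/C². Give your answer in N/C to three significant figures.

E_θ ≈ 1.82 N/C

For a dipole, E_θ = (kp sinθ)/r³.
kp/r³ = (8.99×10⁹)(4.73×10⁻⁹)/(2.50)³ = 2.721 N/C.
E_θ = 2.721·sin42° = 1.821 N/C.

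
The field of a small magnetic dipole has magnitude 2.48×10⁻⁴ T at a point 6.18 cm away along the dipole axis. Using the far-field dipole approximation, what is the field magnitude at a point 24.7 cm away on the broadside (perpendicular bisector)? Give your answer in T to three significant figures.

B ≈ 1.94×10⁻⁶ T

Dipole fields scale as 1/r³ in the far field.
The axial field is twice the equatorial field at the same r, so the geometry factor is 1/2.
B₂ = B₁ · (1/2) · (r₁/r₂)³ = 2.48×10⁻⁴ · 0.5 · (6.18/24.7)³.
(r₁/r₂)³ = (0.2502)³ = 0.01566.
B₂ ≈ 1.942×10⁻⁶ T.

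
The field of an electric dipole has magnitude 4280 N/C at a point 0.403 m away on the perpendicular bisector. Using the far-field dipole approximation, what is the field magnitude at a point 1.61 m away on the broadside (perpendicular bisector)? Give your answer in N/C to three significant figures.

E ≈ 67.1 N/C

Dipole fields scale as 1/r³ in the far field; the geometry is the same at both points.
E₂ = E₁ · (r₁/r₂)³ = 4280 · (0.403/1.61)³.
(r₁/r₂)³ = (0.2503)³ = 0.01568.
E₂ ≈ 67.12 N/C.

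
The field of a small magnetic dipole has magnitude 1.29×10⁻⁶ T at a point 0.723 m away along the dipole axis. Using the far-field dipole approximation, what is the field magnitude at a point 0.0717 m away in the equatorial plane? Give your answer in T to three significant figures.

B ≈ 6.61×10⁻⁴ T

Dipole fields scale as 1/r³ in the far field.
The axial field is twice the equatorial field at the same r, so the geometry factor is 1/2.
B₂ = B₁ · (1/2) · (r₁/r₂)³ = 1.29×10⁻⁶ · 0.5 · (0.723/0.0717)³.
(r₁/r₂)³ = (10.08)³ = 1025.
B₂ ≈ 6.613×10⁻⁴ T.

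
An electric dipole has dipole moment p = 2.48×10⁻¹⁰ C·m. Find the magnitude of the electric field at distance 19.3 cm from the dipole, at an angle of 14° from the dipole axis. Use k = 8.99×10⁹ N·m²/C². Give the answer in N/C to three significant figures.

At angle θ the dipole field magnitude is E = (kp/r³)·√(1 + 3cos²θ).
kp/r³ = (8.99×10⁹)(2.48×10⁻¹⁰) / (0.193)³ = 310.1 N/C.
√(1 + 3cos²14°) = √(1 + 3·0.9415) = √3.8244 ≈ 1.9556.
E ≈ 310.1 × 1.956 = 606.5 N/C.

E ≈ 606 N/C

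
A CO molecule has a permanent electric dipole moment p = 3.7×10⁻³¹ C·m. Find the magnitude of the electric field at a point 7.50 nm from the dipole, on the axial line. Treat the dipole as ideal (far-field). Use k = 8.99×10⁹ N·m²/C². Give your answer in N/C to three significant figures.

On the dipole axis E = 2kp/r³.
E = 2·(8.99×10⁹)(3.70×10⁻³¹) / (7.50×10⁻⁹)³ = 1.577×10⁴ N/C.

E ≈ 1.58×10⁴ N/C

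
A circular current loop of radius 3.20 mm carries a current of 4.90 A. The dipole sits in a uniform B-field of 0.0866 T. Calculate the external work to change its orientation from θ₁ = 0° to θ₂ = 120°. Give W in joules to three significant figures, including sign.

Magnetic moment m = IA = Iπa² = (4.90)·π·(0.00320)² = 1.576×10⁻⁴ A·m².
W_ext = ΔU = −mB cosθ₂ + mB cosθ₁ = mB(cosθ₁ − cosθ₂).
W = (1.576×10⁻⁴)(0.0866)·(cos0° − cos120°) = (1.365×10⁻⁵)·(+1.5000) = 2.047×10⁻⁵ J.

W ≈ 2.05×10⁻⁵ J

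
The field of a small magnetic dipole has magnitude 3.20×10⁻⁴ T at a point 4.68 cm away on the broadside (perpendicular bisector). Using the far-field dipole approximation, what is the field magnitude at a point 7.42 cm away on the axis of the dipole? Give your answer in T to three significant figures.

Dipole fields scale as 1/r³ in the far field.
The axial field is twice the equatorial field at the same r, so the geometry factor is 2/1.
B₂ = B₁ · (2/1) · (r₁/r₂)³ = 3.20×10⁻⁴ · 2 · (4.68/7.42)³.
(r₁/r₂)³ = (0.6307)³ = 0.2509.
B₂ ≈ 1.606×10⁻⁴ T.

B ≈ 1.61×10⁻⁴ T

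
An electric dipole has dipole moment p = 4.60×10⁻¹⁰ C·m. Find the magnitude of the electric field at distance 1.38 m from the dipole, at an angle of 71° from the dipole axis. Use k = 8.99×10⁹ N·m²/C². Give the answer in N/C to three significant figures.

At angle θ the dipole field magnitude is E = (kp/r³)·√(1 + 3cos²θ).
kp/r³ = (8.99×10⁹)(4.60×10⁻¹⁰) / (1.38)³ = 1.574 N/C.
√(1 + 3cos²71°) = √(1 + 3·0.1060) = √1.3180 ≈ 1.1480.
E ≈ 1.574 × 1.148 = 1.806 N/C.

E ≈ 1.81 N/C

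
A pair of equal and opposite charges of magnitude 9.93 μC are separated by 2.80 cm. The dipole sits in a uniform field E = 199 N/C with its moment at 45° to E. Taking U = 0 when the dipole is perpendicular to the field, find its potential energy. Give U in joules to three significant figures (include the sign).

Dipole moment p = qd = (9.93×10⁻⁶ C)(0.0280 m) = 2.78×10⁻⁷ C·m.
U = −p·E = −pE cosθ.
U = −(2.78×10⁻⁷)(199)·cos45° = -3.912×10⁻⁵ J.

U ≈ -3.91×10⁻⁵ J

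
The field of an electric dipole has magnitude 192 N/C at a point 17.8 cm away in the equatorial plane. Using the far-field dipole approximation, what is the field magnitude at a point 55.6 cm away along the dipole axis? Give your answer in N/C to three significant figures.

E ≈ 12.6 N/C

Dipole fields scale as 1/r³ in the far field.
The axial field is twice the equatorial field at the same r, so the geometry factor is 2/1.
E₂ = E₁ · (2/1) · (r₁/r₂)³ = 192 · 2 · (17.8/55.6)³.
(r₁/r₂)³ = (0.3201)³ = 0.03281.
E₂ ≈ 12.60 N/C.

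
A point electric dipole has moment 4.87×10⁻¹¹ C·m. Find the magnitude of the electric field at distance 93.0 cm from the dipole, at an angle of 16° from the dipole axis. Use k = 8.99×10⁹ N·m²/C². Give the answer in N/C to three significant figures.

E ≈ 1.06 N/C

At angle θ the dipole field magnitude is E = (kp/r³)·√(1 + 3cos²θ).
kp/r³ = (8.99×10⁹)(4.87×10⁻¹¹) / (0.930)³ = 0.5443 N/C.
√(1 + 3cos²16°) = √(1 + 3·0.9240) = √3.7721 ≈ 1.9422.
E ≈ 0.5443 × 1.942 = 1.057 N/C.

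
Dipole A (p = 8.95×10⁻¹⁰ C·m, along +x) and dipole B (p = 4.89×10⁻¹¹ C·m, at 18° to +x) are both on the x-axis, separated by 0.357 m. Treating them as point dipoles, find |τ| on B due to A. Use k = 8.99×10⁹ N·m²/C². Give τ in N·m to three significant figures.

τ ≈ 5.34×10⁻⁹ N·m

The second dipole sits on the axis of the first, so the field there is axial: E₁ = 2kp₁/r³ along +x.
E₁ = 2(8.99×10⁹)(8.95×10⁻¹⁰)/(0.357)³ = 353.7 N/C.
Torque on the second dipole: τ = p₂ E₁ sinθ.
τ = (4.89×10⁻¹¹)(353.7)·sin18° = 5.344×10⁻⁹ N·m.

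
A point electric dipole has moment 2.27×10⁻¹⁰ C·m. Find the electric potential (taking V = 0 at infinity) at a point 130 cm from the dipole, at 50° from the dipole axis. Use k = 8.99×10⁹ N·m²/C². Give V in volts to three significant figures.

The dipole potential is V = kp cosθ / r².
V = (8.99×10⁹)(2.27×10⁻¹⁰)·cos50° / (1.30)² = 0.7762 V.

V ≈ 0.776 V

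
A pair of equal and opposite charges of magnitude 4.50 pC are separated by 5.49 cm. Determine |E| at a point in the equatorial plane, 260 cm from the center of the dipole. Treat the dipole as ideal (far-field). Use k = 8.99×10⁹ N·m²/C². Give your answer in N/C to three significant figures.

E ≈ 1.26×10⁻⁴ N/C

Dipole moment p = qd = (4.50×10⁻¹² C)(0.0549 m) = 2.471×10⁻¹³ C·m.
In the equatorial plane E = kp/r³.
E = (8.99×10⁹)(2.471×10⁻¹³) / (2.60)³ = 1.264×10⁻⁴ N/C.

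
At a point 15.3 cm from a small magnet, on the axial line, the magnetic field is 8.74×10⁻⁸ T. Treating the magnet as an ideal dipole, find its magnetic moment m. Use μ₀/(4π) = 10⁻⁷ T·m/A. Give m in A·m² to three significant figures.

m ≈ 0.00157 A·m²

On axis B = (μ₀/4π)·2m/r³, so m = Br³·4π/(μ₀·2).
m = (8.74×10⁻⁸)·(0.153)³ / (2·10⁻⁷) = 0.001565 A·m².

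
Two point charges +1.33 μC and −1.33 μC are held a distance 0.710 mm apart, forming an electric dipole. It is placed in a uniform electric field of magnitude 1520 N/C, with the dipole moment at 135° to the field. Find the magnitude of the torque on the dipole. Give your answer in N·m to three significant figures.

τ ≈ 1.01×10⁻⁶ N·m

Dipole moment p = qd = (1.33×10⁻⁶ C)(7.10×10⁻⁴ m) = 9.443×10⁻¹⁰ C·m.
Torque on an electric dipole: τ = pE sinθ.
τ = (9.443×10⁻¹⁰)(1520)·sin135° = 1.015×10⁻⁶ N·m.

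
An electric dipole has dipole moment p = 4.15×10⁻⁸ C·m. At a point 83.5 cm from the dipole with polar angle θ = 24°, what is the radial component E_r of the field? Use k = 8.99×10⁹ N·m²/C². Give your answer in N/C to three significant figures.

E_r ≈ 1170 N/C

For a dipole, E_r = (2kp cosθ)/r³.
kp/r³ = (8.99×10⁹)(4.15×10⁻⁸)/(0.835)³ = 640.8 N/C.
E_r = 2·640.8·cos24° = 1171 N/C.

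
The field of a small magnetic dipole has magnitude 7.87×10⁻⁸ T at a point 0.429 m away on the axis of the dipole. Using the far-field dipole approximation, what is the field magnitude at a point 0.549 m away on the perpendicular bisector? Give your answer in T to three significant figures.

B ≈ 1.88×10⁻⁸ T

Dipole fields scale as 1/r³ in the far field.
The axial field is twice the equatorial field at the same r, so the geometry factor is 1/2.
B₂ = B₁ · (1/2) · (r₁/r₂)³ = 7.87×10⁻⁸ · 0.5 · (0.429/0.549)³.
(r₁/r₂)³ = (0.7814)³ = 0.4771.
B₂ ≈ 1.878×10⁻⁸ T.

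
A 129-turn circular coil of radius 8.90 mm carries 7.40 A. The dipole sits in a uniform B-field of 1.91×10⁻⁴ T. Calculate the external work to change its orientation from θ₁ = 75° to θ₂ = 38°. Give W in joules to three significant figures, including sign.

m = NIA = NIπa² = 129·(7.40)·π·(0.00890)² = 0.2375 A·m².
W_ext = ΔU = −mB cosθ₂ + mB cosθ₁ = mB(cosθ₁ − cosθ₂).
W = (0.2375)(1.91×10⁻⁴)·(cos75° − cos38°) = (4.536×10⁻⁵)·(-0.5292) = -2.401×10⁻⁵ J.

W ≈ -2.40×10⁻⁵ J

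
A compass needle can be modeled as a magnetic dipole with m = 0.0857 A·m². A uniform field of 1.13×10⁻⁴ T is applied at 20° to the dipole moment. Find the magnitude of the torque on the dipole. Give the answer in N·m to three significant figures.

τ ≈ 3.31×10⁻⁶ N·m

Torque on a magnetic dipole: τ = mB sinθ.
τ = (0.0857)(1.13×10⁻⁴)·sin20° = 3.312×10⁻⁶ N·m.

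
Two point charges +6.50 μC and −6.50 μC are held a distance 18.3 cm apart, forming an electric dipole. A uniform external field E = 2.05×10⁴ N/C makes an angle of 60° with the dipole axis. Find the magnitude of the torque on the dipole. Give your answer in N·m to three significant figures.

τ ≈ 0.0211 N·m

Dipole moment p = qd = (6.50×10⁻⁶ C)(0.183 m) = 1.19×10⁻⁶ C·m.
Torque on an electric dipole: τ = pE sinθ.
τ = (1.19×10⁻⁶)(2.05×10⁴)·sin60° = 0.02113 N·m.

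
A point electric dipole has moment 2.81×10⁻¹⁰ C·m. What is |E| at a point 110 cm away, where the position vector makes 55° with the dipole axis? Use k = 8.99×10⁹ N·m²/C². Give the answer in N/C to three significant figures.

E ≈ 2.68 N/C

At angle θ the dipole field magnitude is E = (kp/r³)·√(1 + 3cos²θ).
kp/r³ = (8.99×10⁹)(2.81×10⁻¹⁰) / (1.10)³ = 1.898 N/C.
√(1 + 3cos²55°) = √(1 + 3·0.3290) = √1.9870 ≈ 1.4096.
E ≈ 1.898 × 1.410 = 2.675 N/C.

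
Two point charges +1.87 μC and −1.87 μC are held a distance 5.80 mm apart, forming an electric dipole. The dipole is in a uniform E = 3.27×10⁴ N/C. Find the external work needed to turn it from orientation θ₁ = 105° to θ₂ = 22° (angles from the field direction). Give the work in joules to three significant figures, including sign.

Dipole moment p = qd = (1.87×10⁻⁶ C)(0.00580 m) = 1.085×10⁻⁸ C·m.
W_ext = ΔU = U(θ₂) − U(θ₁) = −pE cosθ₂ − (−pE cosθ₁) = pE(cosθ₁ − cosθ₂).
W = (1.085×10⁻⁸)(3.27×10⁴)·(cos105° − cos22°) = (3.548×10⁻⁴)·(-1.1860) = -4.208×10⁻⁴ J.

W ≈ -4.21×10⁻⁴ J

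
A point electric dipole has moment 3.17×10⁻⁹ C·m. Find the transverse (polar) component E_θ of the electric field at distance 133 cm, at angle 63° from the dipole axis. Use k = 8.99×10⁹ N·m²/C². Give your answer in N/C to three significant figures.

E_θ ≈ 10.8 N/C

For a dipole, E_θ = (kp sinθ)/r³.
kp/r³ = (8.99×10⁹)(3.17×10⁻⁹)/(1.33)³ = 12.11 N/C.
E_θ = 12.11·sin63° = 10.79 N/C.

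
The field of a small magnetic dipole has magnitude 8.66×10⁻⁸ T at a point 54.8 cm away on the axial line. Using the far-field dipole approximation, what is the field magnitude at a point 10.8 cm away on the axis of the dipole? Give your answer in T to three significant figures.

B ≈ 1.13×10⁻⁵ T

Dipole fields scale as 1/r³ in the far field; the geometry is the same at both points.
B₂ = B₁ · (r₁/r₂)³ = 8.66×10⁻⁸ · (54.8/10.8)³.
(r₁/r₂)³ = (5.074)³ = 130.6.
B₂ ≈ 1.131×10⁻⁵ T.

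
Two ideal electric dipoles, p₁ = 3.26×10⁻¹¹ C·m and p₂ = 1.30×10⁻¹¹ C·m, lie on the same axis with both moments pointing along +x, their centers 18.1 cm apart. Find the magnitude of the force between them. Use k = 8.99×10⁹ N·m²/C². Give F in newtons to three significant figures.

On-axis field of dipole 1 at distance r: E = 2kp₁/r³. Force on dipole 2 is F = p₂·dE/dr (gradient along axis).
dE/dr = −6kp₁/r⁴, so |F| = 6kp₁p₂/r⁴ (attractive for aligned moments).
F = 6(8.99×10⁹)(3.26×10⁻¹¹)(1.30×10⁻¹¹)/(0.181)⁴ = 2.130×10⁻⁸ N.

F ≈ 2.13×10⁻⁸ N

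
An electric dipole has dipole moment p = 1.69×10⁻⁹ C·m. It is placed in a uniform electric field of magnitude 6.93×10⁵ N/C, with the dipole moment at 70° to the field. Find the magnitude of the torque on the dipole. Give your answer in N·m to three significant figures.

τ ≈ 0.00110 N·m

Torque on an electric dipole: τ = pE sinθ.
τ = (1.69×10⁻⁹)(6.93×10⁵)·sin70° = 0.001101 N·m.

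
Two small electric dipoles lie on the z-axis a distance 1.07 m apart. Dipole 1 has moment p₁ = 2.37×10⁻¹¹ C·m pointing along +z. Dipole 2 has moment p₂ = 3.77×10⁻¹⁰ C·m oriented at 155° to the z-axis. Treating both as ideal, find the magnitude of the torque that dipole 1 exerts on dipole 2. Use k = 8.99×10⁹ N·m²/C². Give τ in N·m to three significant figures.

The second dipole sits on the axis of the first, so the field there is axial: E₁ = 2kp₁/r³ along +z.
E₁ = 2(8.99×10⁹)(2.37×10⁻¹¹)/(1.07)³ = 0.3478 N/C.
Torque on the second dipole: τ = p₂ E₁ sinθ.
τ = (3.77×10⁻¹⁰)(0.3478)·sin155° = 5.542×10⁻¹¹ N·m.

τ ≈ 5.54×10⁻¹¹ N·m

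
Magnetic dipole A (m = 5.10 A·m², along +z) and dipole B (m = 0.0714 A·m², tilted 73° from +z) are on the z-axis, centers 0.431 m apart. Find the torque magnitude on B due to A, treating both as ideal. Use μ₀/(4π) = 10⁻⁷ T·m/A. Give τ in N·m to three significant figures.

Dipole B is on the axis of dipole A, so B₁ there is axial: B₁ = (μ₀/4π)·2m₁/r³ along +z.
B₁ = 2(10⁻⁷)(5.10)/(0.431)³ = 1.274×10⁻⁵ T.
τ = m₂ B₁ sinθ.
τ = (0.0714)(1.274×10⁻⁵)·sin73° = 8.699×10⁻⁷ N·m.

τ ≈ 8.70×10⁻⁷ N·m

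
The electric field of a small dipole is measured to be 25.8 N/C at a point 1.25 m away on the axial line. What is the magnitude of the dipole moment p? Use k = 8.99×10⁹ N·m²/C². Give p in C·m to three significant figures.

On axis E = 2kp/r³, so p = Er³/(2k).
p = (25.8)·(1.25)³ / (2·8.99×10⁹) = 2.803×10⁻⁹ C·m.

p ≈ 2.80×10⁻⁹ C·m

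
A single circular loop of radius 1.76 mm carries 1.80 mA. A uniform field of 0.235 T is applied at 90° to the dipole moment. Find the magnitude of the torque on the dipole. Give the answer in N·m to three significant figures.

Magnetic moment m = IA = Iπa² = (0.00180)·π·(0.00176)² = 1.752×10⁻⁸ A·m².
Torque on a magnetic dipole: τ = mB sinθ.
τ = (1.752×10⁻⁸)(0.235)·sin90° = 4.117×10⁻⁹ N·m.

τ ≈ 4.12×10⁻⁹ N·m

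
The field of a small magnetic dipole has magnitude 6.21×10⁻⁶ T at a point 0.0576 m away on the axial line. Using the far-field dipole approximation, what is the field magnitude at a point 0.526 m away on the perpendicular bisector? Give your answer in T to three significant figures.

B ≈ 4.08×10⁻⁹ T

Dipole fields scale as 1/r³ in the far field.
The axial field is twice the equatorial field at the same r, so the geometry factor is 1/2.
B₂ = B₁ · (1/2) · (r₁/r₂)³ = 6.21×10⁻⁶ · 0.5 · (0.0576/0.526)³.
(r₁/r₂)³ = (0.1095)³ = 0.001313.
B₂ ≈ 4.077×10⁻⁹ T.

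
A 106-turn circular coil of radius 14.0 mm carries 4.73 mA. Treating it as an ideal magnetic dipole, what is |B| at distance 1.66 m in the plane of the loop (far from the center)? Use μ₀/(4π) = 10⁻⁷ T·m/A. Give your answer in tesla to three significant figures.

m = NIA = NIπa² = 106·(0.00473)·π·(0.0140)² = 3.087×10⁻⁴ A·m².
In the equatorial plane B = (μ₀/4π)·m/r³ (half the axial value).
B = (10⁻⁷)·(3.087×10⁻⁴) / (1.66)³ = 6.749×10⁻¹² T.

B ≈ 6.75×10⁻¹² T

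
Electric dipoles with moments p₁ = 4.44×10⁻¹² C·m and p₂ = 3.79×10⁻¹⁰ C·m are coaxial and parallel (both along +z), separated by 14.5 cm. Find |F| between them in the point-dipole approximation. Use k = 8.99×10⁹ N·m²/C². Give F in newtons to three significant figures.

F ≈ 2.05×10⁻⁷ N

On-axis field of dipole 1 at distance r: E = 2kp₁/r³. Force on dipole 2 is F = p₂·dE/dr (gradient along axis).
dE/dr = −6kp₁/r⁴, so |F| = 6kp₁p₂/r⁴ (attractive for aligned moments).
F = 6(8.99×10⁹)(4.44×10⁻¹²)(3.79×10⁻¹⁰)/(0.145)⁴ = 2.053×10⁻⁷ N.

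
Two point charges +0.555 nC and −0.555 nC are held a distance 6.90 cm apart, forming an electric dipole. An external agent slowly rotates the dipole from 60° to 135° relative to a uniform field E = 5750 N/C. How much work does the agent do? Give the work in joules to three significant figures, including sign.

Dipole moment p = qd = (5.55×10⁻¹⁰ C)(0.0690 m) = 3.83×10⁻¹¹ C·m.
W_ext = ΔU = U(θ₂) − U(θ₁) = −pE cosθ₂ − (−pE cosθ₁) = pE(cosθ₁ − cosθ₂).
W = (3.83×10⁻¹¹)(5750)·(cos60° − cos135°) = (2.202×10⁻⁷)·(+1.2071) = 2.658×10⁻⁷ J.

W ≈ 2.66×10⁻⁷ J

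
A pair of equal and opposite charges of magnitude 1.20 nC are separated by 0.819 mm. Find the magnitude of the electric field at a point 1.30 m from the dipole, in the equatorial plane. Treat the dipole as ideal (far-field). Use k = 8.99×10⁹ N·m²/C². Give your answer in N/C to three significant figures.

E ≈ 0.00402 N/C

Dipole moment p = qd = (1.20×10⁻⁹ C)(8.19×10⁻⁴ m) = 9.828×10⁻¹³ C·m.
In the equatorial plane E = kp/r³.
E = (8.99×10⁹)(9.828×10⁻¹³) / (1.30)³ = 0.004022 N/C.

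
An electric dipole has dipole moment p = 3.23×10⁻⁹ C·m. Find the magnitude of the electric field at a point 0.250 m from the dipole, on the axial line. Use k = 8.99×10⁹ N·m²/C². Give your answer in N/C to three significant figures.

On the dipole axis E = 2kp/r³.
E = 2·(8.99×10⁹)(3.23×10⁻⁹) / (0.250)³ = 3717 N/C.

E ≈ 3720 N/C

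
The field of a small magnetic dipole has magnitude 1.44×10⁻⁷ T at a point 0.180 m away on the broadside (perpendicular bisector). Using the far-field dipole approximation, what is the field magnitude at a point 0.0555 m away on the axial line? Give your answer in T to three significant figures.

Dipole fields scale as 1/r³ in the far field.
The axial field is twice the equatorial field at the same r, so the geometry factor is 2/1.
B₂ = B₁ · (2/1) · (r₁/r₂)³ = 1.44×10⁻⁷ · 2 · (0.180/0.0555)³.
(r₁/r₂)³ = (3.243)³ = 34.11.
B₂ ≈ 9.825×10⁻⁶ T.

B ≈ 9.82×10⁻⁶ T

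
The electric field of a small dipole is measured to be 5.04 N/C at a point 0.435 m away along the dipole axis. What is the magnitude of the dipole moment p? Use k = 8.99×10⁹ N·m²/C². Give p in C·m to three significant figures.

p ≈ 2.31×10⁻¹¹ C·m

On axis E = 2kp/r³, so p = Er³/(2k).
p = (5.04)·(0.435)³ / (2·8.99×10⁹) = 2.307×10⁻¹¹ C·m.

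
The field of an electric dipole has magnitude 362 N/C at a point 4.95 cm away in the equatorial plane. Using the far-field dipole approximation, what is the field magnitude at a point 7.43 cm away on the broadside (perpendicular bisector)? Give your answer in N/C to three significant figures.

Dipole fields scale as 1/r³ in the far field; the geometry is the same at both points.
E₂ = E₁ · (r₁/r₂)³ = 362 · (4.95/7.43)³.
(r₁/r₂)³ = (0.6662)³ = 0.2957.
E₂ ≈ 107.0 N/C.

E ≈ 107 N/C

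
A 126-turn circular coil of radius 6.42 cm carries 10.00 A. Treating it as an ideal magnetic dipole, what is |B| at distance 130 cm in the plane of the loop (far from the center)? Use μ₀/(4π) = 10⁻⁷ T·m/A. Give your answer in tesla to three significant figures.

m = NIA = NIπa² = 126·(10.0)·π·(0.0642)² = 16.32 A·m².
In the equatorial plane B = (μ₀/4π)·m/r³ (half the axial value).
B = (10⁻⁷)·(16.32) / (1.30)³ = 7.428×10⁻⁷ T.

B ≈ 7.43×10⁻⁷ T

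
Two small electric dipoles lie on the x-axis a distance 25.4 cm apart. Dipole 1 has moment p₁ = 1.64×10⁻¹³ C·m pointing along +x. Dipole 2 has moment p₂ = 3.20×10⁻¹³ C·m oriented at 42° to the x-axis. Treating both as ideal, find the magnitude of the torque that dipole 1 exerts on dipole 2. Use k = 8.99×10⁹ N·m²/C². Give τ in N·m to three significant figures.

The second dipole sits on the axis of the first, so the field there is axial: E₁ = 2kp₁/r³ along +x.
E₁ = 2(8.99×10⁹)(1.64×10⁻¹³)/(0.254)³ = 0.1799 N/C.
Torque on the second dipole: τ = p₂ E₁ sinθ.
τ = (3.20×10⁻¹³)(0.1799)·sin42° = 3.853×10⁻¹⁴ N·m.

τ ≈ 3.85×10⁻¹⁴ N·m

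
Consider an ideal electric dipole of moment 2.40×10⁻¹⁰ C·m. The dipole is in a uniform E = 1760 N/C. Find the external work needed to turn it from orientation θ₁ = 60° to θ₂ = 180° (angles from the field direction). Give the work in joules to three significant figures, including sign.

W ≈ 6.34×10⁻⁷ J

W_ext = ΔU = U(θ₂) − U(θ₁) = −pE cosθ₂ − (−pE cosθ₁) = pE(cosθ₁ − cosθ₂).
W = (2.40×10⁻¹⁰)(1760)·(cos60° − cos180°) = (4.224×10⁻⁷)·(+1.5000) = 6.336×10⁻⁷ J.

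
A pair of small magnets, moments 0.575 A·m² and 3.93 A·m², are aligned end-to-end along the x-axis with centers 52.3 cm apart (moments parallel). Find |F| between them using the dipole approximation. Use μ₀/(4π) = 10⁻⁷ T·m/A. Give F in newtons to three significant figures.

On-axis B of dipole 1: B = (μ₀/4π)·2m₁/r³. Force on dipole 2: F = m₂·dB/dr.
dB/dr = −(μ₀/4π)·6m₁/r⁴, so |F| = (μ₀/4π)·6m₁m₂/r⁴.
F = 6(10⁻⁷)(0.575)(3.93)/(0.523)⁴ = 1.812×10⁻⁵ N.

F ≈ 1.81×10⁻⁵ N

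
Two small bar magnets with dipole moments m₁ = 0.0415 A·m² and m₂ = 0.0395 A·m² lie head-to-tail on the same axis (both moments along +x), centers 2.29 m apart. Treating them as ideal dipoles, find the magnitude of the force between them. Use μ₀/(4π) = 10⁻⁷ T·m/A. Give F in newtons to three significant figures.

F ≈ 3.58×10⁻¹¹ N

On-axis B of dipole 1: B = (μ₀/4π)·2m₁/r³. Force on dipole 2: F = m₂·dB/dr.
dB/dr = −(μ₀/4π)·6m₁/r⁴, so |F| = (μ₀/4π)·6m₁m₂/r⁴.
F = 6(10⁻⁷)(0.0415)(0.0395)/(2.29)⁴ = 3.576×10⁻¹¹ N.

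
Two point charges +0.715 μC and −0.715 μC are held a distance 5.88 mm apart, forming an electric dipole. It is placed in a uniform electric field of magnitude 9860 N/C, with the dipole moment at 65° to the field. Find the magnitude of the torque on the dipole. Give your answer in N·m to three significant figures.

τ ≈ 3.76×10⁻⁵ N·m

Dipole moment p = qd = (7.15×10⁻⁷ C)(0.00588 m) = 4.204×10⁻⁹ C·m.
Torque on an electric dipole: τ = pE sinθ.
τ = (4.204×10⁻⁹)(9860)·sin65° = 3.757×10⁻⁵ N·m.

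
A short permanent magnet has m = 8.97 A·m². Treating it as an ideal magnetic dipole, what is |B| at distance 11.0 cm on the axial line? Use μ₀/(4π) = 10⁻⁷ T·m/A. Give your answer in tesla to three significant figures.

B ≈ 0.00135 T

On axis B = (μ₀/4π)·2m/r³.
B = 2·(10⁻⁷)·(8.97) / (0.110)³ = 0.001348 T.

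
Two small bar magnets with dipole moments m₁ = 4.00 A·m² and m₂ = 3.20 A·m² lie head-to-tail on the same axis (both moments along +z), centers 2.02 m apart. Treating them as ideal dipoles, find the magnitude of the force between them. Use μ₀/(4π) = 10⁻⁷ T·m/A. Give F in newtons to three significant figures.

F ≈ 4.61×10⁻⁷ N

On-axis B of dipole 1: B = (μ₀/4π)·2m₁/r³. Force on dipole 2: F = m₂·dB/dr.
dB/dr = −(μ₀/4π)·6m₁/r⁴, so |F| = (μ₀/4π)·6m₁m₂/r⁴.
F = 6(10⁻⁷)(4.00)(3.20)/(2.02)⁴ = 4.613×10⁻⁷ N.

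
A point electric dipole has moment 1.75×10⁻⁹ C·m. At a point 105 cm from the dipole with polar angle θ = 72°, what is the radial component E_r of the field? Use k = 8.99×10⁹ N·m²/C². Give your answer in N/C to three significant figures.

For a dipole, E_r = (2kp cosθ)/r³.
kp/r³ = (8.99×10⁹)(1.75×10⁻⁹)/(1.05)³ = 13.59 N/C.
E_r = 2·13.59·cos72° = 8.399 N/C.

E_r ≈ 8.40 N/C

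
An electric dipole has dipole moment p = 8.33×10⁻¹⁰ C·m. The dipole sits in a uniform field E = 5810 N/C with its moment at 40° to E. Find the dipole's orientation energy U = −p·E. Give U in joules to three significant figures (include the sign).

U = −p·E = −pE cosθ.
U = −(8.33×10⁻¹⁰)(5810)·cos40° = -3.707×10⁻⁶ J.

U ≈ -3.71×10⁻⁶ J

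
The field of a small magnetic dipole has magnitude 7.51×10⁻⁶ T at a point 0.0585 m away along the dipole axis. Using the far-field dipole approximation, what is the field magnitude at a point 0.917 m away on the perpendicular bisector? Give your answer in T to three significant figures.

Dipole fields scale as 1/r³ in the far field.
The axial field is twice the equatorial field at the same r, so the geometry factor is 1/2.
B₂ = B₁ · (1/2) · (r₁/r₂)³ = 7.51×10⁻⁶ · 0.5 · (0.0585/0.917)³.
(r₁/r₂)³ = (0.06379)³ = 0.0002596.
B₂ ≈ 9.749×10⁻¹⁰ T.

B ≈ 9.75×10⁻¹⁰ T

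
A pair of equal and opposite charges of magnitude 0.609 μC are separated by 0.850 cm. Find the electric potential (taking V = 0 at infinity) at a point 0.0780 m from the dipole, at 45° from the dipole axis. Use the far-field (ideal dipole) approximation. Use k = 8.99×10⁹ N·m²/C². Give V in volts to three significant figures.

Dipole moment p = qd = (6.09×10⁻⁷ C)(0.00850 m) = 5.177×10⁻⁹ C·m.
The dipole potential is V = kp cosθ / r².
V = (8.99×10⁹)(5.177×10⁻⁹)·cos45° / (0.0780)² = 5409 V.

V ≈ 5410 V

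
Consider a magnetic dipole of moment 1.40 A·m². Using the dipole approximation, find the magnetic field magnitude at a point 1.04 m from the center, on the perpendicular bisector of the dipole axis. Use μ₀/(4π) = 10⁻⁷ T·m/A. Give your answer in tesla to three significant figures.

In the equatorial plane B = (μ₀/4π)·m/r³ (half the axial value).
B = (10⁻⁷)·(1.40) / (1.04)³ = 1.245×10⁻⁷ T.

B ≈ 1.24×10⁻⁷ T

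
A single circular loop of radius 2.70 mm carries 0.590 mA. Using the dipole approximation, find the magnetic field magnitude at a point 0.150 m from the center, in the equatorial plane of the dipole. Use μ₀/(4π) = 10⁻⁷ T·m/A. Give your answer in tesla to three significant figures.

Magnetic moment m = IA = Iπa² = (5.90×10⁻⁴)·π·(0.00270)² = 1.351×10⁻⁸ A·m².
In the equatorial plane B = (μ₀/4π)·m/r³ (half the axial value).
B = (10⁻⁷)·(1.351×10⁻⁸) / (0.150)³ = 4.003×10⁻¹³ T.

B ≈ 4.00×10⁻¹³ T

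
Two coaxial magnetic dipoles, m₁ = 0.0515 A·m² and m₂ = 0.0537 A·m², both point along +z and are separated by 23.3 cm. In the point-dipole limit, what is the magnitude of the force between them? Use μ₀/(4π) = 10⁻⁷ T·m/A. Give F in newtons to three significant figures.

On-axis B of dipole 1: B = (μ₀/4π)·2m₁/r³. Force on dipole 2: F = m₂·dB/dr.
dB/dr = −(μ₀/4π)·6m₁/r⁴, so |F| = (μ₀/4π)·6m₁m₂/r⁴.
F = 6(10⁻⁷)(0.0515)(0.0537)/(0.233)⁴ = 5.630×10⁻⁷ N.

F ≈ 5.63×10⁻⁷ N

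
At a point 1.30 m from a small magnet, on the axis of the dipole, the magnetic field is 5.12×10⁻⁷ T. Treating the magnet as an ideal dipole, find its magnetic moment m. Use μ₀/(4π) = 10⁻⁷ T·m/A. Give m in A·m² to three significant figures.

m ≈ 5.62 A·m²

On axis B = (μ₀/4π)·2m/r³, so m = Br³·4π/(μ₀·2).
m = (5.12×10⁻⁷)·(1.30)³ / (2·10⁻⁷) = 5.624 A·m².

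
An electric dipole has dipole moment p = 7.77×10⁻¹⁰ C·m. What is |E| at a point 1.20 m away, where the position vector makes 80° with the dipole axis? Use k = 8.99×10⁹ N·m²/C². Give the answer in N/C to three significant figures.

At angle θ the dipole field magnitude is E = (kp/r³)·√(1 + 3cos²θ).
kp/r³ = (8.99×10⁹)(7.77×10⁻¹⁰) / (1.20)³ = 4.042 N/C.
√(1 + 3cos²80°) = √(1 + 3·0.0302) = √1.0905 ≈ 1.0443.
E ≈ 4.042 × 1.044 = 4.221 N/C.

E ≈ 4.22 N/C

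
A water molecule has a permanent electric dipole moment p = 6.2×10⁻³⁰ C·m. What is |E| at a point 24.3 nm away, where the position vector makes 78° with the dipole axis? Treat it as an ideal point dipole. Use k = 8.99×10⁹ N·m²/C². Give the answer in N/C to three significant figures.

E ≈ 4130 N/C

At angle θ the dipole field magnitude is E = (kp/r³)·√(1 + 3cos²θ).
kp/r³ = (8.99×10⁹)(6.20×10⁻³⁰) / (2.43×10⁻⁸)³ = 3884 N/C.
√(1 + 3cos²78°) = √(1 + 3·0.0432) = √1.1297 ≈ 1.0629.
E ≈ 3884 × 1.063 = 4129 N/C.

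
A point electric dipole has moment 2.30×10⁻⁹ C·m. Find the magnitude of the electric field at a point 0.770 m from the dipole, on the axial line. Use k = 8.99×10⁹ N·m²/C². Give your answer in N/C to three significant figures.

E ≈ 90.6 N/C

On the dipole axis E = 2kp/r³.
E = 2·(8.99×10⁹)(2.30×10⁻⁹) / (0.770)³ = 90.58 N/C.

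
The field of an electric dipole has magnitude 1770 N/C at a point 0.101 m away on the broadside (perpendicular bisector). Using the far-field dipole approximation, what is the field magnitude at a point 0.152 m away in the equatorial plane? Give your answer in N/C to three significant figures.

E ≈ 519 N/C

Dipole fields scale as 1/r³ in the far field; the geometry is the same at both points.
E₂ = E₁ · (r₁/r₂)³ = 1770 · (0.101/0.152)³.
(r₁/r₂)³ = (0.6645)³ = 0.2934.
E₂ ≈ 519.3 N/C.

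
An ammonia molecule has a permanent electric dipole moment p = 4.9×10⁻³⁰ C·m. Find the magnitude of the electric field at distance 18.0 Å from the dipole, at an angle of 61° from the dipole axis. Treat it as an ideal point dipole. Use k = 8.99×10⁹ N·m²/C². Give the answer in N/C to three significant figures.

E ≈ 9.86×10⁶ N/C

At angle θ the dipole field magnitude is E = (kp/r³)·√(1 + 3cos²θ).
kp/r³ = (8.99×10⁹)(4.90×10⁻³⁰) / (1.80×10⁻⁹)³ = 7.553×10⁶ N/C.
√(1 + 3cos²61°) = √(1 + 3·0.2350) = √1.7051 ≈ 1.3058.
E ≈ 7.553×10⁶ × 1.306 = 9.863×10⁶ N/C.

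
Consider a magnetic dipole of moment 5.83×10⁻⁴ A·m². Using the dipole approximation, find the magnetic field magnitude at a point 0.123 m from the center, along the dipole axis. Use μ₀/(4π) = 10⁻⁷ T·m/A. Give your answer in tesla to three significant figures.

On axis B = (μ₀/4π)·2m/r³.
B = 2·(10⁻⁷)·(5.83×10⁻⁴) / (0.123)³ = 6.266×10⁻⁸ T.

B ≈ 6.27×10⁻⁸ T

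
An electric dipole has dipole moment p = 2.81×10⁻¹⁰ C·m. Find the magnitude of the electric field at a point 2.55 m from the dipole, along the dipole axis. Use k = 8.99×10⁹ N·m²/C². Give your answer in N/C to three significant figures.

On the dipole axis E = 2kp/r³.
E = 2·(8.99×10⁹)(2.81×10⁻¹⁰) / (2.55)³ = 0.3047 N/C.

E ≈ 0.305 N/C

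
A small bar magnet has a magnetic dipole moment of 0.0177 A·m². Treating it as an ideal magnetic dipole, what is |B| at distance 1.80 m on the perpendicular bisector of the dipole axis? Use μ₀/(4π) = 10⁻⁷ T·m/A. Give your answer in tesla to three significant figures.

B ≈ 3.03×10⁻¹⁰ T

In the equatorial plane B = (μ₀/4π)·m/r³ (half the axial value).
B = (10⁻⁷)·(0.0177) / (1.80)³ = 3.035×10⁻¹⁰ T.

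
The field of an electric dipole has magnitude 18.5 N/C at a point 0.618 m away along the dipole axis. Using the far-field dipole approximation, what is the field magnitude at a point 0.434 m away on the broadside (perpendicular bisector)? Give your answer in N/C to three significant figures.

Dipole fields scale as 1/r³ in the far field.
The axial field is twice the equatorial field at the same r, so the geometry factor is 1/2.
E₂ = E₁ · (1/2) · (r₁/r₂)³ = 18.5 · 0.5 · (0.618/0.434)³.
(r₁/r₂)³ = (1.424)³ = 2.887.
E₂ ≈ 26.71 N/C.

E ≈ 26.7 N/C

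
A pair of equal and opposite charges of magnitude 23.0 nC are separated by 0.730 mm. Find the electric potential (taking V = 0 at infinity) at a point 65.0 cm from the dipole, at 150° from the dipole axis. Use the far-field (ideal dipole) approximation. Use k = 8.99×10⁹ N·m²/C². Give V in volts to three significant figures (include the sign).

Dipole moment p = qd = (2.30×10⁻⁸ C)(7.30×10⁻⁴ m) = 1.679×10⁻¹¹ C·m.
The dipole potential is V = kp cosθ / r².
V = (8.99×10⁹)(1.679×10⁻¹¹)·cos150° / (0.650)² = -0.3094 V.

V ≈ -0.309 V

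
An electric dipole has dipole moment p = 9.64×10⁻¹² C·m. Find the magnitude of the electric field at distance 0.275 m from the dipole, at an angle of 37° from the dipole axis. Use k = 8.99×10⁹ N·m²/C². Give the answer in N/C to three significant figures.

At angle θ the dipole field magnitude is E = (kp/r³)·√(1 + 3cos²θ).
kp/r³ = (8.99×10⁹)(9.64×10⁻¹²) / (0.275)³ = 4.167 N/C.
√(1 + 3cos²37°) = √(1 + 3·0.6378) = √2.9135 ≈ 1.7069.
E ≈ 4.167 × 1.707 = 7.113 N/C.

E ≈ 7.11 N/C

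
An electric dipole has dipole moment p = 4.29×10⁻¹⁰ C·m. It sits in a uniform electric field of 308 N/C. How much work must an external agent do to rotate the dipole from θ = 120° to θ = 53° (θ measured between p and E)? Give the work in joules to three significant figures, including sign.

W ≈ -1.46×10⁻⁷ J

W_ext = ΔU = U(θ₂) − U(θ₁) = −pE cosθ₂ − (−pE cosθ₁) = pE(cosθ₁ − cosθ₂).
W = (4.29×10⁻¹⁰)(308)·(cos120° − cos53°) = (1.321×10⁻⁷)·(-1.1018) = -1.456×10⁻⁷ J.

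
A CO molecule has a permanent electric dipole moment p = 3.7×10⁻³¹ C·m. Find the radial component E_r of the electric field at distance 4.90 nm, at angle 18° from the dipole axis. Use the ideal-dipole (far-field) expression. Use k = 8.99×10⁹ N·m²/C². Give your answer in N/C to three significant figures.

E_r ≈ 5.38×10⁴ N/C

For a dipole, E_r = (2kp cosθ)/r³.
kp/r³ = (8.99×10⁹)(3.70×10⁻³¹)/(4.90×10⁻⁹)³ = 2.827×10⁴ N/C.
E_r = 2·2.827×10⁴·cos18° = 5.378×10⁴ N/C.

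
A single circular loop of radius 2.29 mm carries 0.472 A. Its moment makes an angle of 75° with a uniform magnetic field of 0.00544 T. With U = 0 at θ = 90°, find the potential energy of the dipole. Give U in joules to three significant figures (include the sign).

U ≈ -1.09×10⁻⁸ J

Magnetic moment m = IA = Iπa² = (0.472)·π·(0.00229)² = 7.776×10⁻⁶ A·m².
U = −m·B = −mB cosθ.
U = −(7.776×10⁻⁶)(0.00544)·cos75° = -1.095×10⁻⁸ J.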